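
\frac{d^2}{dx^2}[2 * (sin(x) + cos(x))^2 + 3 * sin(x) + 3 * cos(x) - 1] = -8*sin(2*x) - 3*sqrt(2)*sin(x + pi/4)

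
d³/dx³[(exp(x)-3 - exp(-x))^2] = (8*exp(4*x) - 6*exp(3*x) - 6*exp(x) - 8)*exp(-2*x)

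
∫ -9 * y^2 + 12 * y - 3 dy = -3*y^3 + 6*y^2 - 3*y + C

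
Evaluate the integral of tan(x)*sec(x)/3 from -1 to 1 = 0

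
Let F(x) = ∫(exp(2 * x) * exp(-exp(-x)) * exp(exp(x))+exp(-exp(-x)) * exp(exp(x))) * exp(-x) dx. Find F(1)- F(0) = -1 + exp(E - exp(-1))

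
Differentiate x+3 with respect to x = 1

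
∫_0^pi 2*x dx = pi^2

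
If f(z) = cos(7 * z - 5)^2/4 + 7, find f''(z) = -49*cos(14*z - 10)/2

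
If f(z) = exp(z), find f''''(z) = exp(z)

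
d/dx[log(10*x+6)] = 5/(5*x + 3)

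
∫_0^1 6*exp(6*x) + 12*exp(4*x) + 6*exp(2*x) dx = -8 + (1 + exp(2))^3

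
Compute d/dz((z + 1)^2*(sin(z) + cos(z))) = -z^2*sin(z) + z^2*cos(z) + 4*z*cos(z) + sin(z) + 3*cos(z)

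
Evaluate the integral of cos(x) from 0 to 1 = sin(1)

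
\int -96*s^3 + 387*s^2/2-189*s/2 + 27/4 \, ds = -24*s^4 + 129*s^3/2 - 189*s^2/4 + 27*s/4 + C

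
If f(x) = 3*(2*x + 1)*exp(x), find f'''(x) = 6*x*exp(x) + 21*exp(x)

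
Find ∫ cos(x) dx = sin(x) + C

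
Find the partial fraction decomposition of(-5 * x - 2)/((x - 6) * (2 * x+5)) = -21/(17*(2*x + 5)) - 32/(17*(x - 6))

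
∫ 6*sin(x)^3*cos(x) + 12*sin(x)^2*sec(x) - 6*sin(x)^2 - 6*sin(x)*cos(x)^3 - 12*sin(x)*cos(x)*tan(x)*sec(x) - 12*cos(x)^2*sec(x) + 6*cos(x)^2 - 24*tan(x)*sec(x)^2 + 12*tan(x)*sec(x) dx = -3*(sin(2*x) + 4*sec(x))^2/4 + 3*sin(2*x) + 12*sec(x) + C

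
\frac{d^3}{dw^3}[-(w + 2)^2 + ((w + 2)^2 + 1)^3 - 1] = 120*w^3 + 720*w^2 + 1512*w + 1104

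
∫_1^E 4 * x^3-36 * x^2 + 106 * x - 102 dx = -12 - (-3 + E)^2 + (-3 + E)^4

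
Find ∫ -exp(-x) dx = exp(-x) + C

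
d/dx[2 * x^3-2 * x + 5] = 6*x^2 - 2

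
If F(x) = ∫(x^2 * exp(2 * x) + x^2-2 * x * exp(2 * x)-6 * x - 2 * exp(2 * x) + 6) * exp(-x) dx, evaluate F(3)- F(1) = -exp(3) - exp(-1) + exp(-3) + E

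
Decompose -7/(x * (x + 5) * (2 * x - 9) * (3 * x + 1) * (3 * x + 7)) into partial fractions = 9/(656*(3*x + 7)) - 9/(116*(3*x + 1)) - 112/(203319*(2*x - 9)) - 1/(1520*(x + 5)) + 1/(45*x)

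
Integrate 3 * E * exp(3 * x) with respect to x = exp(3*x + 1) + C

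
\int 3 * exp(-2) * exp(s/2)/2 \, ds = 3*exp(s/2 - 2) + C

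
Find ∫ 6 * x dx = 3*x^2 + C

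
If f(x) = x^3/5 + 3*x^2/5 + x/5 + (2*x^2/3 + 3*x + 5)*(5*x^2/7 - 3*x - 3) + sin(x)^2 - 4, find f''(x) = 40*x^2/7 + 72*x/35 - 4*sin(x)^2 - 408/35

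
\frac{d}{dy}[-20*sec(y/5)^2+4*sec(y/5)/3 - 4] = 4*(1/15 - 2/cos(y/5))*sin(y/5)/cos(y/5)^2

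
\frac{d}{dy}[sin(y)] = cos(y)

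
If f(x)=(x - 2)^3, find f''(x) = 6*x - 12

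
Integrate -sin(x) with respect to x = cos(x) + C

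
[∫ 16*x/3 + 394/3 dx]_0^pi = -1536 + 10*pi/3 + 6*(2*pi/3 + 16)^2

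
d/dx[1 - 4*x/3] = -4/3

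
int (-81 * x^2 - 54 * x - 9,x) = -27*x^3 - 27*x^2 - 9*x + C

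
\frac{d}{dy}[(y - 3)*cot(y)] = -y/sin(y)^2 + 1/tan(y) + 3/sin(y)^2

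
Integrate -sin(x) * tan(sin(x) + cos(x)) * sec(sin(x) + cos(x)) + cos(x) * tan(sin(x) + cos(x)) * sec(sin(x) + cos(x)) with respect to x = sec(sin(x) + cos(x)) + C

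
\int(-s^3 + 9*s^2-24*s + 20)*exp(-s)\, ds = (s - 2)^3*exp(-s) + C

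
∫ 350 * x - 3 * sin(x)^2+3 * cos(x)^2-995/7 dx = 175*x^2 - 995*x/7 + 3*sin(2*x)/2 + C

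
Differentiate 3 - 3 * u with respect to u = -3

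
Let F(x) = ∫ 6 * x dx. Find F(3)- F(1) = 24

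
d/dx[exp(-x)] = -exp(-x)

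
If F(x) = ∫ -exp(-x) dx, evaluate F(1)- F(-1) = -E + exp(-1)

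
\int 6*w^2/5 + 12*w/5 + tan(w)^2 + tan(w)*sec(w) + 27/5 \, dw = 2*w^3/5 + 6*w^2/5 + 22*w/5 + tan(w) + sec(w) + C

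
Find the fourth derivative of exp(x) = exp(x)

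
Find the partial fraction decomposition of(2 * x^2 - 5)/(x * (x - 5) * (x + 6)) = 67/(66*(x + 6)) + 9/(11*(x - 5)) + 1/(6*x)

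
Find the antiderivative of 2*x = x^2 + C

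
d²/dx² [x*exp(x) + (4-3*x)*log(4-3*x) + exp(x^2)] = (12*x^3*exp(x^2) + 3*x^2*exp(x) - 16*x^2*exp(x^2) + 2*x*exp(x) + 6*x*exp(x^2) - 8*exp(x) - 8*exp(x^2) - 9)/(3*x - 4)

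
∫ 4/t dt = 4*log(t) + C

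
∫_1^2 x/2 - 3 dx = -9/4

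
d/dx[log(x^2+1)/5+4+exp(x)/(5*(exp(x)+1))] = (x^2*exp(x) + 2*x*exp(2*x) + 4*x*exp(x) + 2*x + exp(x))/(5*x^2*exp(2*x) + 10*x^2*exp(x) + 5*x^2 + 5*exp(2*x) + 10*exp(x) + 5)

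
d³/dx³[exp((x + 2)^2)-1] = 8*x^3*exp(x^2 + 4*x + 4) + 48*x^2*exp(x^2 + 4*x + 4) + 108*x*exp(x^2 + 4*x + 4) + 88*exp(x^2 + 4*x + 4)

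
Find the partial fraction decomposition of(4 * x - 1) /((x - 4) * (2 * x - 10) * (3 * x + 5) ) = -69/(680*(3*x + 5)) - 15/(34*(x - 4)) + 19/(40*(x - 5))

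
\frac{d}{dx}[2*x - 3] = 2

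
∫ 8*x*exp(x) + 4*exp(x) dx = (8*x - 4)*exp(x) + C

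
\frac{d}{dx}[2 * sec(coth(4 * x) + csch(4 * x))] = -8*tan(coth(4*x) + csch(4*x))*sec(coth(4*x) + csch(4*x))/(cosh(4*x) - 1)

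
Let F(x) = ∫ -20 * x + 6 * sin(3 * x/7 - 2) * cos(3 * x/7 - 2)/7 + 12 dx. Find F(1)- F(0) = cos(4)/2 - cos(22/7)/2 + 2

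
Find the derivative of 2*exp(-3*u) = -6*exp(-3*u)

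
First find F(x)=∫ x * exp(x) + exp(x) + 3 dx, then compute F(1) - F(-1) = exp(-1) + E + 6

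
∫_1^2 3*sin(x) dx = -3*cos(2) + 3*cos(1)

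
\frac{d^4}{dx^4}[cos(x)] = cos(x)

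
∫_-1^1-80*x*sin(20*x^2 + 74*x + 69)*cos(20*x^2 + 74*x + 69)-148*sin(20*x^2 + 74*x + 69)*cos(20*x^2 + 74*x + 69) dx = -cos(30)/2 + cos(326)/2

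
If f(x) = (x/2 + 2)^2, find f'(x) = x/2 + 2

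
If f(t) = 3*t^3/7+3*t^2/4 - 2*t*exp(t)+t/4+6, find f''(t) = -2*t*exp(t) + 18*t/7 - 4*exp(t) + 3/2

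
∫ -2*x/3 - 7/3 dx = -x^2/3 - 7*x/3 + C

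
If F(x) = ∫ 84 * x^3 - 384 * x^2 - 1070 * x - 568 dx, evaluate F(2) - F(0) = -3964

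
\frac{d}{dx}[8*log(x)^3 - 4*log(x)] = (24*log(x)^2 - 4)/x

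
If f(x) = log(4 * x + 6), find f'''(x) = 16/(8*x^3 + 36*x^2 + 54*x + 27)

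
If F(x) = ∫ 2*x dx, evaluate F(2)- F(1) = 3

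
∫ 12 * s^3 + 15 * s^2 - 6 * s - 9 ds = 3*s^4 + 5*s^3 - 3*s^2 - 9*s + C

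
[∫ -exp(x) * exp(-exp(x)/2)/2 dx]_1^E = -exp(-E/2) + exp(-exp(E)/2)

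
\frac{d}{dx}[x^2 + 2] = 2*x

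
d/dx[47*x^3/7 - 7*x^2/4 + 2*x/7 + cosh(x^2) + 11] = 141*x^2/7 + 2*x*sinh(x^2) - 7*x/2 + 2/7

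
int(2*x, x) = x^2 + C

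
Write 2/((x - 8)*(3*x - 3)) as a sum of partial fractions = -2/(21*(x - 1)) + 2/(21*(x - 8))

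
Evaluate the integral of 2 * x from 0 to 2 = 4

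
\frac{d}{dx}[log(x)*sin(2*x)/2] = (2*x*log(x)*cos(2*x) + sin(2*x))/(2*x)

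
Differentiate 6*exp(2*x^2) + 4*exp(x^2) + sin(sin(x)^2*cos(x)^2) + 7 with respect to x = 24*x*exp(2*x^2) + 8*x*exp(x^2) - 2*sin(x)^3*cos(x)*cos(sin(x)^2*cos(x)^2) + 2*sin(x)*cos(x)^3*cos(sin(x)^2*cos(x)^2)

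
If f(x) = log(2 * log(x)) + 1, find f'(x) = 1/(x*log(x))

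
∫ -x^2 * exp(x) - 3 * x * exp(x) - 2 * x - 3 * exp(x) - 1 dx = -(exp(x) + 1)*(x^2 + x + 2) + C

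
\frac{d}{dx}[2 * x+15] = 2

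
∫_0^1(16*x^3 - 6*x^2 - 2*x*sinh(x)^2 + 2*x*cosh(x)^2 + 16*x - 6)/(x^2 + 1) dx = log(2) + 2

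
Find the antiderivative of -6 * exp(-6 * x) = exp(-6*x) + C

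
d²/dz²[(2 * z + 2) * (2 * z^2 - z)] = 24*z + 4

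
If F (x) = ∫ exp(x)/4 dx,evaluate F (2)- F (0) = -1/4 + exp(2)/4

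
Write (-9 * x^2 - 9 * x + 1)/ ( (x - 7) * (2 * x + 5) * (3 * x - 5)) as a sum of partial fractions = 351/(400*(3*x - 5)) - 131/(475*(2*x + 5)) - 503/(304*(x - 7))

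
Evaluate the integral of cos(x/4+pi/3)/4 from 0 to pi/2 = -sqrt(3)/2 + sqrt(1/2 - sqrt(2)/4)/2 + sqrt(3)*sqrt(sqrt(2)/4 + 1/2)/2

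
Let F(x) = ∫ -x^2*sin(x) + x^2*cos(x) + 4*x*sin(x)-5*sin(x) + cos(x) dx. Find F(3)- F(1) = 6*cos(3) - 2*sin(1) - 2*cos(1) + 6*sin(3)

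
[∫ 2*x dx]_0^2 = 4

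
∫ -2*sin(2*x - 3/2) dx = cos(2*x - 3/2) + C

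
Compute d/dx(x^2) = 2*x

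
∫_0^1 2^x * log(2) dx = 1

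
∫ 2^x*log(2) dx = 2^x + C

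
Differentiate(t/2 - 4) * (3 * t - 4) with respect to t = 3*t - 14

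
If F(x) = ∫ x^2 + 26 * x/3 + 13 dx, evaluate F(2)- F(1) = 85/3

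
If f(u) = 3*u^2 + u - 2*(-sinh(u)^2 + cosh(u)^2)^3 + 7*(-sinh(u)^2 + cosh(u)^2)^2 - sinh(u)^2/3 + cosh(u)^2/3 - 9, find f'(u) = 6*u + 1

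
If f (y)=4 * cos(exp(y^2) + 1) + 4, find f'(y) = -8*y*exp(y^2)*sin(exp(y^2) + 1)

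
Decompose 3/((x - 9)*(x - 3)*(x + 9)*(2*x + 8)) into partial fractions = -1/(720*(x + 9)) + 3/(910*(x + 4)) - 1/(336*(x - 3)) + 1/(936*(x - 9))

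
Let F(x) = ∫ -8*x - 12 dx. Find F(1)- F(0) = -16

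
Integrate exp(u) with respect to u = exp(u) + C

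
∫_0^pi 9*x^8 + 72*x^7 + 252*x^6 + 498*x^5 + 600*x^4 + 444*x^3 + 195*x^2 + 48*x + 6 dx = -(1 + pi)^6 - 1 + (1 + pi)^3 + (1 + pi)^9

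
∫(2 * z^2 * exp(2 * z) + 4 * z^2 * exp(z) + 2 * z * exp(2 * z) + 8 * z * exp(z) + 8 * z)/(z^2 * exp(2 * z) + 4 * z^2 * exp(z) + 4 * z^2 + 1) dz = log(z^2*(exp(z) + 2)^2 + 1) + C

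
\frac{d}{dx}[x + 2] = 1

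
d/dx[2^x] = 2^x*log(2)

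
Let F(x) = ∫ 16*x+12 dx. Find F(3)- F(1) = 88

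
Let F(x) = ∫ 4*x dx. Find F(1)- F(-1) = 0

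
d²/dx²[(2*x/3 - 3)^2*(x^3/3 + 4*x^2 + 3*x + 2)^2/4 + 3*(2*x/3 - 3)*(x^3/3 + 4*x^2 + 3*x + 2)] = 56*x^6/81 + 70*x^5/9 - 25*x^4/2 - 4960*x^3/27 + 670*x^2/3 + 230*x + 529/18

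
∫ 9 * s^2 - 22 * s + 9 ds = 3*s^3 - 11*s^2 + 9*s + C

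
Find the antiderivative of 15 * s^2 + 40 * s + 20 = 5*s^3 + 20*s^2 + 20*s + C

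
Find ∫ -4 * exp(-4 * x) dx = exp(-4*x) + C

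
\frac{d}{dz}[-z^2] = -2*z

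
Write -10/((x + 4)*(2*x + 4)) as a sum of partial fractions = 5/(2*(x + 4)) - 5/(2*(x + 2))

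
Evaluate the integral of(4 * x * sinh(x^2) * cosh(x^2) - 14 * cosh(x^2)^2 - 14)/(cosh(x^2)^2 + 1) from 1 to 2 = -14 - log(1 + cosh(1)^2) + log(1 + cosh(4)^2)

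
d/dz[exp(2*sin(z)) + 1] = 2*exp(2*sin(z))*cos(z)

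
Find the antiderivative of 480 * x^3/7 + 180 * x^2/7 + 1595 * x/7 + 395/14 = 120*x^4/7 + 60*x^3/7 + 1595*x^2/14 + 395*x/14 + C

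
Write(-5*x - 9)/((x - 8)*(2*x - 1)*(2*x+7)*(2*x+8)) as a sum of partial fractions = 17/(184*(2*x + 7)) + 23/(1080*(2*x - 1)) - 11/(216*(x + 4)) - 49/(8280*(x - 8))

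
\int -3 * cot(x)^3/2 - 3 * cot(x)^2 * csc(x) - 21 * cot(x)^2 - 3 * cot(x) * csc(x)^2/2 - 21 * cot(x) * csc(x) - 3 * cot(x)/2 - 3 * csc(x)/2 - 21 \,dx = 3*(cot(x) + csc(x))^2/4 + 21*cot(x) + 21*csc(x) + C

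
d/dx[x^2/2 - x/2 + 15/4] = x - 1/2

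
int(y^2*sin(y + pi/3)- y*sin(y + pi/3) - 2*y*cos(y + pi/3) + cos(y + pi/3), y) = -y*(y - 1)*cos(y + pi/3) + C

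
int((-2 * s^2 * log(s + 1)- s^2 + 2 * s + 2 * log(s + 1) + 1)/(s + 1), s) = (-s^2 + 2*s + 1)*log(s + 1) + C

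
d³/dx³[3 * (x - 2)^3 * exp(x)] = 3*x^3*exp(x) + 9*x^2*exp(x) - 18*x*exp(x) - 6*exp(x)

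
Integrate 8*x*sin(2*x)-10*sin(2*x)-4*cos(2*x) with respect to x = (5 - 4*x)*cos(2*x) + C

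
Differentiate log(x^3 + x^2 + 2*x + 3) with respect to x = (3*x^2 + 2*x + 2)/(x^3 + x^2 + 2*x + 3)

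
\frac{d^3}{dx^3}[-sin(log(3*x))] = -(3*sin(log(x) + log(3)) + cos(log(x) + log(3)))/x^3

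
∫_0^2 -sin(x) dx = -1 + cos(2)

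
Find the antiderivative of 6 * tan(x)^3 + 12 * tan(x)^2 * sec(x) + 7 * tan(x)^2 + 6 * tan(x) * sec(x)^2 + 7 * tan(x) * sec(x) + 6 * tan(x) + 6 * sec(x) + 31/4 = 3*x/4 + 3*(tan(x) + sec(x))^2 + 7*tan(x) + 7*sec(x) + C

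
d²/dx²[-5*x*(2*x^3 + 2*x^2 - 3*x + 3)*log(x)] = (-120*x^3*log(x) - 70*x^3 - 60*x^2*log(x) - 50*x^2 + 30*x*log(x) + 45*x - 15)/x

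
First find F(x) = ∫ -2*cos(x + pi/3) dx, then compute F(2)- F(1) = -2*sin(pi/3 + 2) + 2*sin(1 + pi/3)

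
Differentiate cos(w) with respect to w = -sin(w)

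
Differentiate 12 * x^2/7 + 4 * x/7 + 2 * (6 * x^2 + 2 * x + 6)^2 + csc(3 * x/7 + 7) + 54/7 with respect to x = 288*x^3 + 144*x^2 + 2152*x/7 - 3*cot(3*x/7 + 7)*csc(3*x/7 + 7)/7 + 340/7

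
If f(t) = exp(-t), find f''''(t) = exp(-t)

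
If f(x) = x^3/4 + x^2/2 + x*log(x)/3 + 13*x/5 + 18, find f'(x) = 3*x^2/4 + x + log(x)/3 + 44/15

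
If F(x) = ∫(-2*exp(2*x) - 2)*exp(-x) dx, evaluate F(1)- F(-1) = -4*E + 4*exp(-1)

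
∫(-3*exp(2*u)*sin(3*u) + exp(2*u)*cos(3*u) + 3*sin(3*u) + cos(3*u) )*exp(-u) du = 2*cos(3*u)*sinh(u) + C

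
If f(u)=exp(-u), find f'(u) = -exp(-u)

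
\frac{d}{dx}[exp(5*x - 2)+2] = 5*exp(5*x - 2)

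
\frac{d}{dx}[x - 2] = 1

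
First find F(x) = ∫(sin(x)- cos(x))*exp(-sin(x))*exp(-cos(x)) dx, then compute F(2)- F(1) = -exp(-sin(1) - cos(1)) + exp(-sin(2) - cos(2))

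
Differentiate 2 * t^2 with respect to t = 4*t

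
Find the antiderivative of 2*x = x^2 + C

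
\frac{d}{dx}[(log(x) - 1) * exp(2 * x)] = (2*x*exp(2*x)*log(x) - 2*x*exp(2*x) + exp(2*x))/x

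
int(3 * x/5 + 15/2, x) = 3*x^2/10 + 15*x/2 + C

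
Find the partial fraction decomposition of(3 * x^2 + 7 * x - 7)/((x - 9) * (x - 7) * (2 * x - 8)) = 23/(10*(x - 4)) - 63/(4*(x - 7)) + 299/(20*(x - 9))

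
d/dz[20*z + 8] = 20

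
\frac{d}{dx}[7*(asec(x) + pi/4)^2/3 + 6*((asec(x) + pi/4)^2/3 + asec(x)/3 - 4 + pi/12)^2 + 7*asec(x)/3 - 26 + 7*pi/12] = (64*asec(x)^3 + 96*asec(x)^2 + 48*pi*asec(x)^2 - 624*asec(x) + 12*pi^2*asec(x) + 48*pi*asec(x) - 156*pi - 328 + pi^3 + 6*pi^2)/(24*x^2*sqrt(1 - 1/x^2))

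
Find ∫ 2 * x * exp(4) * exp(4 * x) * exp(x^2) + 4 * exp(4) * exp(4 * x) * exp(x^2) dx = exp((x + 2)^2) + C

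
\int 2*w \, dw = w^2 + C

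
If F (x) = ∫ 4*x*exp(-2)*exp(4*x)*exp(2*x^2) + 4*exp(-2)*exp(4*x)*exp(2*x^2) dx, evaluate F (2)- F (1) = -exp(4) + exp(14)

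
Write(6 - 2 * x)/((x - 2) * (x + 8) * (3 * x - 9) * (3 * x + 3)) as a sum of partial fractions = -1/(315*(x + 8)) + 2/(189*(x + 1)) - 1/(135*(x - 2))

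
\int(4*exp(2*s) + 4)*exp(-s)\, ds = 8*sinh(s) + C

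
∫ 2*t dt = t^2 + C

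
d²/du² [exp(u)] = exp(u)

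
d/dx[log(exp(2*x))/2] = 1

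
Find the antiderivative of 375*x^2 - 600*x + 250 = 125*x^3 - 300*x^2 + 250*x + C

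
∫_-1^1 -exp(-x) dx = -E + exp(-1)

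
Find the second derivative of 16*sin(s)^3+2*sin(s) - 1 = -144*sin(s)^3 + 94*sin(s)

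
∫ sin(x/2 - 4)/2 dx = -cos(x/2 - 4) + C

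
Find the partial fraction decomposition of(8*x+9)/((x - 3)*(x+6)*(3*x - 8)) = -21/(2*(3*x - 8)) - 1/(6*(x + 6)) + 11/(3*(x - 3))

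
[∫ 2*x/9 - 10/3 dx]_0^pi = -25 + (-5 + pi/3)^2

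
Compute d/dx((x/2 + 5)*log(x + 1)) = (x*log(x + 1) + x + log(x + 1) + 10)/(2*x + 2)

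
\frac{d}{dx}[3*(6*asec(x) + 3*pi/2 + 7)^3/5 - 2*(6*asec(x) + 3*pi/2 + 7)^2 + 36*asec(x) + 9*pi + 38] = (3888*asec(x)^2 + 1944*pi*asec(x) + 7632*asec(x) + 243*pi^2 + 3972 + 1908*pi)/(10*x^2*sqrt(1 - 1/x^2))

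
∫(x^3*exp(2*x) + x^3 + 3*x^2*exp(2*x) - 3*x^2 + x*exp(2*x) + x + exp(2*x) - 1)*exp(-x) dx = 2*x*(x^2 + 1)*sinh(x) + C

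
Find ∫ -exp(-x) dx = exp(-x) + C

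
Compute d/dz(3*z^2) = 6*z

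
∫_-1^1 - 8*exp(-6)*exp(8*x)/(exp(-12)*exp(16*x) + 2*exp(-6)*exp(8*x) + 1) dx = -exp(14)/(1 + exp(14)) + exp(-2)/(exp(-2) + 1)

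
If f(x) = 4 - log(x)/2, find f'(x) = -1/(2*x)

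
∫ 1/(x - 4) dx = log(4 - x) + C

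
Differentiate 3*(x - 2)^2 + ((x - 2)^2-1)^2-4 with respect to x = 4*x^3 - 24*x^2 + 50*x - 36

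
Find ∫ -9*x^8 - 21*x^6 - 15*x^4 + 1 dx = -x^9 - 3*x^7 - 3*x^5 + x + C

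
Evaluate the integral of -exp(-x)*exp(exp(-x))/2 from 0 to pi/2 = -E/2 + exp(exp(-pi/2))/2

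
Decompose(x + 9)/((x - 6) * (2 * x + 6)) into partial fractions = -1/(3*(x + 3)) + 5/(6*(x - 6))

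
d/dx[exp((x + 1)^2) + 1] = 2*x*exp(x^2 + 2*x + 1) + 2*exp(x^2 + 2*x + 1)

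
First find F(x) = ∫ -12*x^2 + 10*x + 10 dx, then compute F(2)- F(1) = -3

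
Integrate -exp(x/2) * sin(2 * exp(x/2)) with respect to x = cos(2*exp(x/2)) + C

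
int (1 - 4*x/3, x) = -2*x^2/3 + x + C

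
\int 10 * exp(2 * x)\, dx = 5*exp(2*x) + C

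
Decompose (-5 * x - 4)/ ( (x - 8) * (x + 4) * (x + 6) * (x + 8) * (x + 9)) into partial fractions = 41/(255*(x + 9)) - 9/(32*(x + 8)) + 13/(84*(x + 6)) - 1/(30*(x + 4)) - 11/(11424*(x - 8))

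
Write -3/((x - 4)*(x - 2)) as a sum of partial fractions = 3/(2*(x - 2)) - 3/(2*(x - 4))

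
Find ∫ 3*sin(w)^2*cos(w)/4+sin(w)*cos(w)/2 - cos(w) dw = (sin(w)^2 + sin(w) - 4)*sin(w)/4 + C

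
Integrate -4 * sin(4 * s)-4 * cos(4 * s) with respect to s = -sin(4*s) + cos(4*s) + C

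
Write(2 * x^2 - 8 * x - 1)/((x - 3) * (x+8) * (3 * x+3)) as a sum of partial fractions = 191/(231*(x + 8)) - 3/(28*(x + 1)) - 7/(132*(x - 3))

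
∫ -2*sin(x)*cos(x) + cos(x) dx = sin(x) + cos(x)^2 + C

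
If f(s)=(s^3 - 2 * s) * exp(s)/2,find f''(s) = s^3*exp(s)/2 + 3*s^2*exp(s) + 2*s*exp(s) - 2*exp(s)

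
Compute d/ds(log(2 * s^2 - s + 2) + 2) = (4*s - 1)/(2*s^2 - s + 2)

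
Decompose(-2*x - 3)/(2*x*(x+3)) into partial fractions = -1/(2*(x + 3)) - 1/(2*x)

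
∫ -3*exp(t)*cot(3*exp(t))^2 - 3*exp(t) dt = cot(3*exp(t)) + C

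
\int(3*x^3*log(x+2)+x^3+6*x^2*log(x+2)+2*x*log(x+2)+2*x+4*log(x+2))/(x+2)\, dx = x*(x^2 + 2)*log(x + 2) + C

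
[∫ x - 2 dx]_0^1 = -3/2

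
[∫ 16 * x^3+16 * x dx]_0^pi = 4*pi*(2*pi + pi^3)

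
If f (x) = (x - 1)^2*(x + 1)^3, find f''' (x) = 60*x^2 + 24*x - 12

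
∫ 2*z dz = z^2 + C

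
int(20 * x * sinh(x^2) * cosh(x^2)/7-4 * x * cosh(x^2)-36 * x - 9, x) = -18*x^2 - 9*x + 5*sinh(x^2)^2/7 - 2*sinh(x^2) + C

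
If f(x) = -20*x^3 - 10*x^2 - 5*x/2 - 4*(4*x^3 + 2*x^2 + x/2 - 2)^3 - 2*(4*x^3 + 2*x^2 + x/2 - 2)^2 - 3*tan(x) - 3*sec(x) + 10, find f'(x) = -2304*x^8 - 3072*x^7 - 2016*x^6 + 1344*x^5 + 1580*x^4 + 680*x^3 - 819*x^2/2 - 169*x - 3*tan(x)^2 - 3*tan(x)*sec(x) - 51/2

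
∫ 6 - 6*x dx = -3*x^2 + 6*x + C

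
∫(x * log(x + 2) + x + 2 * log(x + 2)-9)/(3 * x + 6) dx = (x - 9)*log(x + 2)/3 + C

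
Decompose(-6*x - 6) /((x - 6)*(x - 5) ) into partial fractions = 36/(x - 5) - 42/(x - 6)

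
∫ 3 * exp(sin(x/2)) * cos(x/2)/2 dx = 3*exp(sin(x/2)) + C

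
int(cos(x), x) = sin(x) + C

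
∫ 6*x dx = 3*x^2 + C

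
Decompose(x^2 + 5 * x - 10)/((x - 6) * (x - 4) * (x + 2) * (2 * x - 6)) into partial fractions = 1/(30*(x + 2)) + 7/(15*(x - 3)) - 13/(12*(x - 4)) + 7/(12*(x - 6))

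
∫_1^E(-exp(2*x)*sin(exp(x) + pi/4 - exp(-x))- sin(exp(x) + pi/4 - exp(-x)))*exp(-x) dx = cos(-exp(-E) + pi/4 + exp(E)) - cos(-exp(-1) + pi/4 + E)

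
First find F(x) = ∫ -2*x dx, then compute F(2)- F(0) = -4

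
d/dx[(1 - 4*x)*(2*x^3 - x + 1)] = -32*x^3 + 6*x^2 + 8*x - 5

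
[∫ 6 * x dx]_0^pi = 3*pi^2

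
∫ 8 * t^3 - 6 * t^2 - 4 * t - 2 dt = 2*t^4 - 2*t^3 - 2*t^2 - 2*t + C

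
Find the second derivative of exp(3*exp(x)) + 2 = 3*exp(x + 3*exp(x)) + 9*exp(2*x + 3*exp(x))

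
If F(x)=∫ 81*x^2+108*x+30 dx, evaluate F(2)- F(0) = 492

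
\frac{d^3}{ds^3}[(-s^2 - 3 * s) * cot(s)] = 6*s^2*cot(s)^4 + 8*s^2*cot(s)^2 + 2*s^2 + 18*s*cot(s)^4 - 12*s*cot(s)^3 + 24*s*cot(s)^2 - 12*s*cot(s) + 6*s - 18*cot(s)^3 + 6*cot(s)^2 - 18*cot(s) + 6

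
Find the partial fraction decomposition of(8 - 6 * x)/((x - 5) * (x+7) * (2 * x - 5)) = 28/(95*(2*x - 5)) + 25/(114*(x + 7)) - 11/(30*(x - 5))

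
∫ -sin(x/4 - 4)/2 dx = 2*cos(x/4 - 4) + C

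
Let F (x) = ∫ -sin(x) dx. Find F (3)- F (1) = cos(3) - cos(1)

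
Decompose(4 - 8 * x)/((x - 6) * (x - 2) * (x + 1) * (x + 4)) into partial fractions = -1/(5*(x + 4)) + 4/(21*(x + 1)) + 1/(6*(x - 2)) - 11/(70*(x - 6))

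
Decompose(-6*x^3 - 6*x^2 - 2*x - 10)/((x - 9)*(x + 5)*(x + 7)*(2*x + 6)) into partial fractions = -221/(32*(x + 7)) + 75/(14*(x + 5)) - 13/(24*(x + 3)) - 611/(672*(x - 9))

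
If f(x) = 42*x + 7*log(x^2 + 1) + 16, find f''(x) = (14 - 14*x^2)/(x^4 + 2*x^2 + 1)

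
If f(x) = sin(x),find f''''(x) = sin(x)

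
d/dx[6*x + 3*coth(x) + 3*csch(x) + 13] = -3*(cosh(x) - cosh(2*x) + 2)/sinh(x)^2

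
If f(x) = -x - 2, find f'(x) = -1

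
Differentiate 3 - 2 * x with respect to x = -2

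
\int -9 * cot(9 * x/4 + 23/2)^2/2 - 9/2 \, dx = 2*cot(9*x/4 + 23/2) + C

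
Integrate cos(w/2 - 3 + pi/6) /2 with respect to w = sin(w/2 - 3 + pi/6) + C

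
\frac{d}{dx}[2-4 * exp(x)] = -4*exp(x)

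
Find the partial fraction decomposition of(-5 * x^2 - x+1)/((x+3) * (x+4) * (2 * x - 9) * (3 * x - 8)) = 201/(748*(3*x - 8)) - 838/(2805*(2*x - 9)) + 15/(68*(x + 4)) - 41/(255*(x + 3))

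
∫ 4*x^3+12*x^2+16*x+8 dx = x^4 + 4*x^3 + 8*x^2 + 8*x + C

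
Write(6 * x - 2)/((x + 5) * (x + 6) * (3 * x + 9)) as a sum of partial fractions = -38/(9*(x + 6)) + 16/(3*(x + 5)) - 10/(9*(x + 3))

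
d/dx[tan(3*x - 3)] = 3*tan(3*x - 3)^2 + 3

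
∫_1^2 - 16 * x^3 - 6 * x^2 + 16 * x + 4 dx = -46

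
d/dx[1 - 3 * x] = -3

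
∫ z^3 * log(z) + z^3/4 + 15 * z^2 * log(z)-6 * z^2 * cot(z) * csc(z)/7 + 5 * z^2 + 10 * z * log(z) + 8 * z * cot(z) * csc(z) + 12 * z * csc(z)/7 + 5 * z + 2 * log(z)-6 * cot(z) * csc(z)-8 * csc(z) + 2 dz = z*(z^3 + 20*z^2 + 20*z + 8)*log(z)/4 + (6*z^2/7 - 8*z + 6)*csc(z) + C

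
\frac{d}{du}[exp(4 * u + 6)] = 4*exp(4*u + 6)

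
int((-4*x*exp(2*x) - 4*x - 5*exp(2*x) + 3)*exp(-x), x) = -2*(4*x + 1)*sinh(x) + C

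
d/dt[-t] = -1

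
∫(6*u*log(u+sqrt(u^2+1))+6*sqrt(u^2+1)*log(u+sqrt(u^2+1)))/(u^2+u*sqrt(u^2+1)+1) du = 3*log(u + sqrt(u^2 + 1))^2 + C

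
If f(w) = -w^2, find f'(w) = -2*w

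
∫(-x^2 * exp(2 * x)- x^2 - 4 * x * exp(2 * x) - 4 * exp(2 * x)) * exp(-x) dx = -2*(x^2 + 2*x + 2)*sinh(x) + C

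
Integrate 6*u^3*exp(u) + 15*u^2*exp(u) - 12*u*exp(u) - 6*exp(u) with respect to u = 3*u*(2*u^2 - u - 2)*exp(u) + C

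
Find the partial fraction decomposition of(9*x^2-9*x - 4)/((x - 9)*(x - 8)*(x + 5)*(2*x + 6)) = -19/(52*(x + 5)) + 13/(66*(x + 3)) - 250/(143*(x - 8)) + 23/(12*(x - 9))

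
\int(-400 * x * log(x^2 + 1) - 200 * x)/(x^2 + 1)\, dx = 100*(-log(x^2 + 1) - 1)*log(x^2 + 1) + C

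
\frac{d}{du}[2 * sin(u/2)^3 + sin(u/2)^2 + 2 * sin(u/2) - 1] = sin(u)/2 + 7*cos(u/2)/4 - 3*cos(3*u/2)/4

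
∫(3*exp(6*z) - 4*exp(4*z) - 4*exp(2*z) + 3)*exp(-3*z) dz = 8*sinh(z)^3 - 2*sinh(z) + C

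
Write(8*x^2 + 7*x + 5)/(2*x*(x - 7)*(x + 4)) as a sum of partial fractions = 105/(88*(x + 4)) + 223/(77*(x - 7)) - 5/(56*x)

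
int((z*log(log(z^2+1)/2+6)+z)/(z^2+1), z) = (log(z^2 + 1) + 12)*log(log(z^2 + 1)/2 + 6)/2 + C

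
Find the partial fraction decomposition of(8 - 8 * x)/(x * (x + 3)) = -32/(3*(x + 3)) + 8/(3*x)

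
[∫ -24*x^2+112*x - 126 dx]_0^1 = -78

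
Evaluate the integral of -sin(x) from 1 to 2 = -cos(1) + cos(2)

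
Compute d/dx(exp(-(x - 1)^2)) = (2 - 2*x)*exp(-x^2 + 2*x - 1)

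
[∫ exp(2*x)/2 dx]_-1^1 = -exp(-2)/4 + exp(2)/4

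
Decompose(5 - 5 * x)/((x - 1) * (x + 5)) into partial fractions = -5/(x + 5)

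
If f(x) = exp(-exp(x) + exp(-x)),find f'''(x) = (-exp(6*x) + 3*exp(5*x) - 4*exp(4*x) - 4*exp(2*x) - 3*exp(x) - 1)*exp(-3*x - exp(x) + exp(-x))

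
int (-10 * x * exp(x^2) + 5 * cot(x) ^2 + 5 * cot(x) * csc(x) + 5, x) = -5*exp(x^2) - 5/tan(x) - 5/sin(x) + C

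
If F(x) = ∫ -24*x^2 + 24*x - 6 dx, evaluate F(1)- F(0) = -2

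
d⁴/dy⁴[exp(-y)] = exp(-y)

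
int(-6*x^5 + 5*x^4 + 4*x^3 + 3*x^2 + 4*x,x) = -x^6 + x^5 + x^4 + x^3 + 2*x^2 + C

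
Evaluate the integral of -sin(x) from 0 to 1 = -1 + cos(1)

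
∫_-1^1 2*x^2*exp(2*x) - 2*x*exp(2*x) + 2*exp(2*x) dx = -5*exp(-2) + exp(2)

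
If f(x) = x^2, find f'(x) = 2*x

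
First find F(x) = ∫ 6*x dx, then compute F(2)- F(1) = 9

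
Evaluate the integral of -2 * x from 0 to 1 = -1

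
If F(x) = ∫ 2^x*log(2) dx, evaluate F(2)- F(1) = 2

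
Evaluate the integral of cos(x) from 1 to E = -sin(1) + sin(E)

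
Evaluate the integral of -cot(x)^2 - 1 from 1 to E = cot(E) - cot(1)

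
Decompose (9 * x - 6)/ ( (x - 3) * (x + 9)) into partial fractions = 29/(4*(x + 9)) + 7/(4*(x - 3))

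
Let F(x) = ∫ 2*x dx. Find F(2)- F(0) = 4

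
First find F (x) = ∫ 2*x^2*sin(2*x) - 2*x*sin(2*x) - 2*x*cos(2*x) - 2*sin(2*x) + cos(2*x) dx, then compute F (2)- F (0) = -1 - cos(4)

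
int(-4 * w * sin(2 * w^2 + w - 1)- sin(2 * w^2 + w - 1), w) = cos(2*w^2 + w - 1) + C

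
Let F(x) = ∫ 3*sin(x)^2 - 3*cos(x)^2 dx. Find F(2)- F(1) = -3*sin(4)/2 + 3*sin(2)/2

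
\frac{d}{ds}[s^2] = 2*s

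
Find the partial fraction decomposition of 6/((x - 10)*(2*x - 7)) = -12/(13*(2*x - 7)) + 6/(13*(x - 10))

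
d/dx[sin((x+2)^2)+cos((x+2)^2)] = -2*x*sin(x^2 + 4*x + 4) + 2*x*cos(x^2 + 4*x + 4) - 4*sin(x^2 + 4*x + 4) + 4*cos(x^2 + 4*x + 4)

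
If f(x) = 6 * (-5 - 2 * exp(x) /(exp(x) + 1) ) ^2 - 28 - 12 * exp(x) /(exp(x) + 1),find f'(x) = (156*exp(2*x) + 108*exp(x))/(exp(3*x) + 3*exp(2*x) + 3*exp(x) + 1)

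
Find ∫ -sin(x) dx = cos(x) + C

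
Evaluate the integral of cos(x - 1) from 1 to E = -sin(1 - E)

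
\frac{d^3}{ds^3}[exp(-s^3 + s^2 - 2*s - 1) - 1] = (-27*s^6 + 54*s^5 - 90*s^4 + 134*s^3 - 114*s^2 + 72*s - 26)*exp(-s^3 + s^2 - 2*s - 1)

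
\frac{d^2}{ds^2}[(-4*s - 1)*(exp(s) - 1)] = -4*s*exp(s) - 9*exp(s)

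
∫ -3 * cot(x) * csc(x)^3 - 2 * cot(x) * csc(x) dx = (csc(x)^2 + 2)*csc(x) + C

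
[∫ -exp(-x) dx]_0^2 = -1 + exp(-2)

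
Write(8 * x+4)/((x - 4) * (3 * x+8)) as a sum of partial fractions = 13/(5*(3*x + 8)) + 9/(5*(x - 4))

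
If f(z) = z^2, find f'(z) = 2*z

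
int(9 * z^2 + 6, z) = 3*z^3 + 6*z + C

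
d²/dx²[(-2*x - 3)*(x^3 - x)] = -24*x^2 - 18*x + 4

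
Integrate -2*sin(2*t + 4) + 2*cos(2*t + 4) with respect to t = sin(2*t + 4) + cos(2*t + 4) + C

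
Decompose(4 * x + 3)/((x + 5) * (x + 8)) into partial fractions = 29/(3*(x + 8)) - 17/(3*(x + 5))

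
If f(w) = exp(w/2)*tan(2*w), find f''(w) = (8*tan(2*w)^3 + 2*tan(2*w)^2 + 33*tan(2*w)/4 + 2)*exp(w/2)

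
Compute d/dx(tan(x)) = cos(x)^(-2)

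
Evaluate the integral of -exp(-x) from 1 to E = -exp(-1) + exp(-E)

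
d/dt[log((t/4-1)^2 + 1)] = (2*t - 8)/(t^2 - 8*t + 32)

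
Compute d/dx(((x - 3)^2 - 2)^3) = 6*x^5 - 90*x^4 + 516*x^3 - 1404*x^2 + 1806*x - 882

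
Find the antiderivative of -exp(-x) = exp(-x) + C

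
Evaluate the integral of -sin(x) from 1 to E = cos(E) - cos(1)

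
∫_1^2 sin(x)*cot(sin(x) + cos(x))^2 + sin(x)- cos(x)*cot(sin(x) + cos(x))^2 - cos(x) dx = -cot(cos(1) + sin(1)) + cot(cos(2) + sin(2))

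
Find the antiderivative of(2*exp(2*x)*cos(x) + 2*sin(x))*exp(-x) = 2*sqrt(2)*sin(x + pi/4)*sinh(x) + C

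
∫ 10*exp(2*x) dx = 5*exp(2*x) + C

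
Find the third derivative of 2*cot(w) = -12*cot(w)^4 - 16*cot(w)^2 - 4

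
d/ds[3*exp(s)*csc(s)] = 3*(1 - cos(s)/sin(s))*exp(s)/sin(s)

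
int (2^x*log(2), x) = 2^x + C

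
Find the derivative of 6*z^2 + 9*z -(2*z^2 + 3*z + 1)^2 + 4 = -16*z^3 - 36*z^2 - 14*z + 3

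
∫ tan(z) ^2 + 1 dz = tan(z) + C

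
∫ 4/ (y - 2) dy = 4*log(y - 2) + C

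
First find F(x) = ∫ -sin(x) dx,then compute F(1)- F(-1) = 0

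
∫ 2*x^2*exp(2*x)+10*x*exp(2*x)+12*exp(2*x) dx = (x + 2)^2*exp(2*x) + C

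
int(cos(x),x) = sin(x) + C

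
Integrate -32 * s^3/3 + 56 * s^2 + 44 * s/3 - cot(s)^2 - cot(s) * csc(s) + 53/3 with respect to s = -8*s^4/3 + 56*s^3/3 + 22*s^2/3 + 56*s/3 + cot(s) + csc(s) + C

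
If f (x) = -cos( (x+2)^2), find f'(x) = 2*(x + 2)*sin(x^2 + 4*x + 4)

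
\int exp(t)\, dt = exp(t) + C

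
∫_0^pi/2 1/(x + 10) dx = -log(5) + log(pi/4 + 5)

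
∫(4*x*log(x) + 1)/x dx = (4*x + 1)*(log(x) - 1) + C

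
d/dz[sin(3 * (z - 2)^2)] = 6*(z - 2)*cos(3*z^2 - 12*z + 12)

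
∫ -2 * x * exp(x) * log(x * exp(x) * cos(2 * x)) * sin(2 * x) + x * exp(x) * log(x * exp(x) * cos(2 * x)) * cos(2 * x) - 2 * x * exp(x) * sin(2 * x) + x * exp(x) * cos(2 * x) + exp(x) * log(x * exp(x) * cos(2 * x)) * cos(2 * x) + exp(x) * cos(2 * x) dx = x*exp(x)*log(x*exp(x)*cos(2*x))*cos(2*x) + C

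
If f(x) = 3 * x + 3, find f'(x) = 3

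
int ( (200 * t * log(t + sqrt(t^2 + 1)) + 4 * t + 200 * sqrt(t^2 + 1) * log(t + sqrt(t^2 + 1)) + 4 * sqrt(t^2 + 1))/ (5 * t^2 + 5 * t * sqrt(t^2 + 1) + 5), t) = 4*(25*log(t + sqrt(t^2 + 1)) + 1)*log(t + sqrt(t^2 + 1))/5 + C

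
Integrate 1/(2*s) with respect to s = log(2*s)/2 + C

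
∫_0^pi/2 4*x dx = pi^2/2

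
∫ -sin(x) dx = cos(x) + C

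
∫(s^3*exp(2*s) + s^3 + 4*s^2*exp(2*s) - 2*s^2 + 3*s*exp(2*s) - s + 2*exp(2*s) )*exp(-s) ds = 2*(s^3 + s^2 + s + 1)*sinh(s) + C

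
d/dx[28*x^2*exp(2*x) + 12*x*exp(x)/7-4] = 56*x^2*exp(2*x) + 56*x*exp(2*x) + 12*x*exp(x)/7 + 12*exp(x)/7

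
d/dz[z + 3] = 1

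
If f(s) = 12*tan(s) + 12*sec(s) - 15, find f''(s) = 24*sin(s)/cos(s)^3 - 12/cos(s) + 24/cos(s)^3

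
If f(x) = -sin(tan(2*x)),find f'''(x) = 48*sin(tan(2*x))*tan(2*x)^5 + 96*sin(tan(2*x))*tan(2*x)^3 + 48*sin(tan(2*x))*tan(2*x) + 8*cos(tan(2*x))*tan(2*x)^6 - 24*cos(tan(2*x))*tan(2*x)^4 - 40*cos(tan(2*x))*tan(2*x)^2 - 8*cos(tan(2*x))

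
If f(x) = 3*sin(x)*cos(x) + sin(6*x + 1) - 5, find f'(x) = 3*cos(2*x) + 6*cos(6*x + 1)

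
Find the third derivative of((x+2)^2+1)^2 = 24*x + 48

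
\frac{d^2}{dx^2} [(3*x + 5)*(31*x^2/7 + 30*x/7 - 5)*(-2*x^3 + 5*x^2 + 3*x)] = -5580*x^4/7 - 500*x^3/7 + 2424*x^2 + 7860*x/7 - 1480/7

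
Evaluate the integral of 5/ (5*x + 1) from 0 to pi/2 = log(1 + 5*pi/2)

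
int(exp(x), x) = exp(x) + C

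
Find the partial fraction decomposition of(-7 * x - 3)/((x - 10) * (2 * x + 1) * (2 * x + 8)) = -1/(147*(2*x + 1)) + 25/(196*(x + 4)) - 73/(588*(x - 10))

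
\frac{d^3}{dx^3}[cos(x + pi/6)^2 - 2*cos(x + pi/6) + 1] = -2*sin(x + pi/6) + 4*sin(2*x + pi/3)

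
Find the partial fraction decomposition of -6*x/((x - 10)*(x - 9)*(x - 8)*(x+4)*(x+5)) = 1/(91*(x + 5)) - 1/(91*(x + 4)) - 2/(13*(x - 8)) + 27/(91*(x - 9)) - 1/(7*(x - 10))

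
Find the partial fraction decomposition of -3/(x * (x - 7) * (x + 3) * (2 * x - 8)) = 1/(140*(x + 3)) + 1/(56*(x - 4)) - 1/(140*(x - 7)) - 1/(56*x)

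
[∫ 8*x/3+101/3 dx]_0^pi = -867/4 - pi/3 + 3*(-17 - 4*pi/3)^2/4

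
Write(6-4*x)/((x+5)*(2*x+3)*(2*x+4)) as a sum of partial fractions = 24/(7*(2*x + 3)) + 13/(21*(x + 5)) - 7/(3*(x + 2))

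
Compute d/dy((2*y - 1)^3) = 24*y^2 - 24*y + 6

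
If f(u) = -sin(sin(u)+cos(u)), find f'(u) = -sqrt(2)*cos(sqrt(2)*sin(u + pi/4))*cos(u + pi/4)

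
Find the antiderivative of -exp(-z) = exp(-z) + C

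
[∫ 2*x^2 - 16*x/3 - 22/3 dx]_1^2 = -32/3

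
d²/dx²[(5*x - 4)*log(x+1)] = (5*x + 14)/(x^2 + 2*x + 1)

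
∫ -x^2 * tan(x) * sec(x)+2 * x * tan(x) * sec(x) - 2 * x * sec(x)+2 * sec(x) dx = x*(2 - x)*sec(x) + C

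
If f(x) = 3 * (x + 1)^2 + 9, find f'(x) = 6*x + 6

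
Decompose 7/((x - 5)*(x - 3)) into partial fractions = -7/(2*(x - 3)) + 7/(2*(x - 5))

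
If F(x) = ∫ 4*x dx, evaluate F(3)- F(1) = 16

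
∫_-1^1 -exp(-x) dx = -E + exp(-1)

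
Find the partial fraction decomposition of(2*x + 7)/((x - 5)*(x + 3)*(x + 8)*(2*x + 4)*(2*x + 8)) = -3/(2080*(x + 8)) + 1/(288*(x + 4)) + 1/(160*(x + 3)) - 1/(112*(x + 2)) + 17/(26208*(x - 5))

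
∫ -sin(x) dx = cos(x) + C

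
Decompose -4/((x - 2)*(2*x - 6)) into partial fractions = 2/(x - 2) - 2/(x - 3)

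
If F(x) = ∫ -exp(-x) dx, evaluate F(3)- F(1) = -exp(-1) + exp(-3)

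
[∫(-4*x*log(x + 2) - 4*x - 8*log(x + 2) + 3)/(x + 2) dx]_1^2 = -5*log(4) + log(3)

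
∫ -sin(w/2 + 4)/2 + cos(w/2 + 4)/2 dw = sqrt(2)*sin(w/2 + pi/4 + 4) + C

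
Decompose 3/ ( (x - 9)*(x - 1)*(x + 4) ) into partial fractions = 3/(65*(x + 4)) - 3/(40*(x - 1)) + 3/(104*(x - 9))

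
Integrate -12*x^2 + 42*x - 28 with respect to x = -4*x^3 + 21*x^2 - 28*x + C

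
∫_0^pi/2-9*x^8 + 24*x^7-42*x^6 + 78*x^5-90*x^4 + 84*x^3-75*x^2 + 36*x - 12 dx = -8 + (-pi^3/8 - pi/2 + 2 + pi^2/4)^3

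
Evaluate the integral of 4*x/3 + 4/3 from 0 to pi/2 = -2/3 + 2*(1 + pi/2)^2/3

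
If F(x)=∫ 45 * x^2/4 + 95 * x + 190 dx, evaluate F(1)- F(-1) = 775/2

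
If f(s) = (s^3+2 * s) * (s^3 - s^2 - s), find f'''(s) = 120*s^3 - 60*s^2 + 24*s - 12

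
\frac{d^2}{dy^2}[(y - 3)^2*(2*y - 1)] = 12*y - 26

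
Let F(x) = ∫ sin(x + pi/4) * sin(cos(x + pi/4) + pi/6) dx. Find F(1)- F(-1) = -cos(pi/6 + sin(pi/4 + 1)) + cos(cos(pi/4 + 1) + pi/6)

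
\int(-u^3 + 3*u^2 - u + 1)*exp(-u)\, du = (u^3 + u)*exp(-u) + C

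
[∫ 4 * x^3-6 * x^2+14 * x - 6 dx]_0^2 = 16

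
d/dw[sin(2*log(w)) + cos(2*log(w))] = 2*sqrt(2)*cos(2*log(w) + pi/4)/w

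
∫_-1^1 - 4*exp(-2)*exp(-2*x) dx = -2 + 2*exp(-4)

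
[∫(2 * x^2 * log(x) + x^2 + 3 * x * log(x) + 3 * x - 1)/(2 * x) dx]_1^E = -1/2 + exp(2)/2 + 3*E/2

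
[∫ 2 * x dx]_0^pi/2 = pi^2/4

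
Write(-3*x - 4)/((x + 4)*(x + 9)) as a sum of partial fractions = -23/(5*(x + 9)) + 8/(5*(x + 4))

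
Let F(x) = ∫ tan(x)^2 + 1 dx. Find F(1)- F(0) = tan(1)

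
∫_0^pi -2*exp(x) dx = 2 - 2*exp(pi)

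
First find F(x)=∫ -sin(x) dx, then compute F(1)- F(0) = -1 + cos(1)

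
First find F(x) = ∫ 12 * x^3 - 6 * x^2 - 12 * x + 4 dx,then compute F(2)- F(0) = 16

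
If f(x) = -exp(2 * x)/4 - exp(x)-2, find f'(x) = -exp(2*x)/2 - exp(x)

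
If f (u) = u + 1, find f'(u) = 1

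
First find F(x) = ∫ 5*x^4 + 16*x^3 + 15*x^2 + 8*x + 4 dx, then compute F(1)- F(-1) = 20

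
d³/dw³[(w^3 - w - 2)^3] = 504*w^6 - 630*w^4 - 720*w^3 + 180*w^2 + 288*w + 66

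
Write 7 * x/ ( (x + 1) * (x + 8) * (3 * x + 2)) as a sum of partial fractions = -21/(11*(3*x + 2)) - 4/(11*(x + 8)) + 1/(x + 1)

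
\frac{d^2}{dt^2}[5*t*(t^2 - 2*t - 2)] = 30*t - 20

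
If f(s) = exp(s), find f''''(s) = exp(s)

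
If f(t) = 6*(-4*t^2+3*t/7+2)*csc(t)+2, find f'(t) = 6*(4*t^2*cos(t)/sin(t) - 8*t - 3*t*cos(t)/(7*sin(t)) + 3/7 - 2*cos(t)/sin(t))/sin(t)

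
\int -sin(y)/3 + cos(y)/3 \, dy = sqrt(2)*sin(y + pi/4)/3 + C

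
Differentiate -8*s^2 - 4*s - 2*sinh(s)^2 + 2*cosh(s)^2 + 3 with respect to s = -16*s - 4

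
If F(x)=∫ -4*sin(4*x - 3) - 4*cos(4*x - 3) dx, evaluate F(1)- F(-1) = -sin(1) - cos(7) - sin(7) + cos(1)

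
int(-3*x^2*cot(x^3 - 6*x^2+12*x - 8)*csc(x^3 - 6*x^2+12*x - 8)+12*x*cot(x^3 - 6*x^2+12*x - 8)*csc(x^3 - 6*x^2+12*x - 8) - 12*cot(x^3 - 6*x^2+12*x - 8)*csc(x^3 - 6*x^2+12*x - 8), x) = csc((x - 2)^3) + C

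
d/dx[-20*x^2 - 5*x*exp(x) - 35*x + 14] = -5*x*exp(x) - 40*x - 5*exp(x) - 35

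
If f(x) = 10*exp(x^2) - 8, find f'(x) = 20*x*exp(x^2)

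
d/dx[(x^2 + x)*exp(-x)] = (-x^2 + x + 1)*exp(-x)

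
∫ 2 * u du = u^2 + C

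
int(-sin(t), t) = cos(t) + C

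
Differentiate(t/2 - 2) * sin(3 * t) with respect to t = 3*t*cos(3*t)/2 + sin(3*t)/2 - 6*cos(3*t)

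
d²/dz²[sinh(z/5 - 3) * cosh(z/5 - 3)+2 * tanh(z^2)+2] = -16*z^2*sinh(z^2)/cosh(z^2)^3 + 2*sinh(2*z/5 - 6)/25 + 4/cosh(z^2)^2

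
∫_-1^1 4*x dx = 0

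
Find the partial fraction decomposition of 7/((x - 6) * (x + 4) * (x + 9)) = 7/(75*(x + 9)) - 7/(50*(x + 4)) + 7/(150*(x - 6))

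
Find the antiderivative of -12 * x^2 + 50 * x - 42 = -4*x^3 + 25*x^2 - 42*x + C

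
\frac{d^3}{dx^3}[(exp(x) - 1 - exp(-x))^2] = (8*exp(4*x) - 2*exp(3*x) - 2*exp(x) - 8)*exp(-2*x)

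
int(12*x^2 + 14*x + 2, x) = 4*x^3 + 7*x^2 + 2*x + C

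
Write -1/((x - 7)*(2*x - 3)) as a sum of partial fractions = 2/(11*(2*x - 3)) - 1/(11*(x - 7))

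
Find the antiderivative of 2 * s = s^2 + C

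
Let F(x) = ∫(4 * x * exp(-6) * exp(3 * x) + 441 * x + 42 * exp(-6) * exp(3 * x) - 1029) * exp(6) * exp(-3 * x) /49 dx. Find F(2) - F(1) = 48/49 - 3*exp(3)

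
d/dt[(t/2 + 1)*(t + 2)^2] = 3*t^2/2 + 6*t + 6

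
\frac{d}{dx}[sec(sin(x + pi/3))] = cos(x + pi/3)*tan(sin(x + pi/3))*sec(sin(x + pi/3))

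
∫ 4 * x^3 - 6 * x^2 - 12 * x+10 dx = x^4 - 2*x^3 - 6*x^2 + 10*x + C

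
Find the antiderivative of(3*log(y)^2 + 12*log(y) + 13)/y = (log(y) + 2)^3 + log(y) + C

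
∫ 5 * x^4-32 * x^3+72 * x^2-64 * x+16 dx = x^5 - 8*x^4 + 24*x^3 - 32*x^2 + 16*x + C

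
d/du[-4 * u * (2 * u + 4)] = -16*u - 16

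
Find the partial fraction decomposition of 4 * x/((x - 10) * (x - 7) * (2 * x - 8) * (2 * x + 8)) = 1/(308*(x + 4)) + 1/(36*(x - 4)) - 7/(99*(x - 7)) + 5/(126*(x - 10))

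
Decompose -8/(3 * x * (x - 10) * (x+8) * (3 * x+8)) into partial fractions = -9/(608*(3*x + 8)) + 1/(864*(x + 8)) - 1/(2565*(x - 10)) + 1/(240*x)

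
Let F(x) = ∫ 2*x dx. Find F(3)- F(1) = 8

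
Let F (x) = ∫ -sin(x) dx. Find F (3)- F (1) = cos(3) - cos(1)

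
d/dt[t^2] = 2*t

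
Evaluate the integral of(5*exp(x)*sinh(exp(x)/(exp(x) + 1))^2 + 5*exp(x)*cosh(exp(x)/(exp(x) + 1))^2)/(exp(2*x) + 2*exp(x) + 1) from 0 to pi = -5*sinh(1)/2 + 5*sinh(2*exp(pi)/(1 + exp(pi)))/2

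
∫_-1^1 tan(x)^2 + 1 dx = 2*tan(1)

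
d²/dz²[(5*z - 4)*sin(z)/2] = -5*z*sin(z)/2 + 2*sin(z) + 5*cos(z)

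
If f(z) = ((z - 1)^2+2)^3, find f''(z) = 30*z^4 - 120*z^3 + 252*z^2 - 264*z + 126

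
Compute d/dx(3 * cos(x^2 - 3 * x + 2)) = 3*(3 - 2*x)*sin(x^2 - 3*x + 2)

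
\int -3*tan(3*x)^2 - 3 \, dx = -tan(3*x) + C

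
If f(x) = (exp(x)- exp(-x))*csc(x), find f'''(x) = 2*sqrt(2)*(-exp(2*x)*sin(x + pi/4) - 3*exp(2*x)*cos(x + pi/4)/sin(x)^2 + cos(x + pi/4) + 3*sin(x + pi/4)/sin(x)^2)*exp(-x)/sin(x)^2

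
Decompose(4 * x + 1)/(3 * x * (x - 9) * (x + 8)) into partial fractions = -31/(408*(x + 8)) + 37/(459*(x - 9)) - 1/(216*x)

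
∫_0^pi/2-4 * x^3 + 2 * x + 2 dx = (-1 + pi/2)^2*(-pi - pi^2/4 - 2) + 2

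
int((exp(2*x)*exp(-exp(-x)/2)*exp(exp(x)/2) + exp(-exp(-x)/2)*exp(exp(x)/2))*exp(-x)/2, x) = exp(sinh(x)) + C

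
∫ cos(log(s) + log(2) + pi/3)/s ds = sin(log(2*s) + pi/3) + C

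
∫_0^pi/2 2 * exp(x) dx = -2 + 2*exp(pi/2)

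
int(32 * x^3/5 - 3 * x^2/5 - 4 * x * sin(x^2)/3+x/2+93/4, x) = 8*x^4/5 - x^3/5 + x^2/4 + 93*x/4 + 2*cos(x^2)/3 + C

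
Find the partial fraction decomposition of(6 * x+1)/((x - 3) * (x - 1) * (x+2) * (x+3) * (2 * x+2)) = -17/(96*(x + 3)) + 11/(30*(x + 2)) - 5/(32*(x + 1)) - 7/(96*(x - 1)) + 19/(480*(x - 3))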